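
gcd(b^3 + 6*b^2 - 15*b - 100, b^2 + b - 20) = b^2 + b - 20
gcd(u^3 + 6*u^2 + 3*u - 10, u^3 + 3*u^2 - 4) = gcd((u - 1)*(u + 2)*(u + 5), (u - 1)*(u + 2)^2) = u^2 + u - 2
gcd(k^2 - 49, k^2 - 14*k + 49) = k - 7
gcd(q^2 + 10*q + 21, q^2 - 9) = q + 3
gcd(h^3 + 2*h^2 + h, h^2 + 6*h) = h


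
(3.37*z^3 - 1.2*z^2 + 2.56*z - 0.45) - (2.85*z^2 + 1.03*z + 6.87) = 3.37*z^3 - 4.05*z^2 + 1.53*z - 7.32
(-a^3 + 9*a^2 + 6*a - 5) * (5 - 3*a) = 3*a^4 - 32*a^3 + 27*a^2 + 45*a - 25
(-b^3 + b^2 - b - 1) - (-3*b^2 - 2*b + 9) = -b^3 + 4*b^2 + b - 10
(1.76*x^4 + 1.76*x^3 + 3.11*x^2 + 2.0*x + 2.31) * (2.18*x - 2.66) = 3.8368*x^5 - 0.8448*x^4 + 2.0982*x^3 - 3.9126*x^2 - 0.2842*x - 6.1446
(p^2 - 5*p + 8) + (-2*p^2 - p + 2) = -p^2 - 6*p + 10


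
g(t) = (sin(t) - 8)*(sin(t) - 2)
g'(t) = (sin(t) - 8)*cos(t) + (sin(t) - 2)*cos(t)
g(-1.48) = 26.95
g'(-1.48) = -1.09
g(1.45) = 7.06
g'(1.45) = -0.97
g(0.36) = 12.60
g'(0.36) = -8.70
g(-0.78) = 23.53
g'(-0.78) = -8.11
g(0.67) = 10.18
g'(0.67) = -6.86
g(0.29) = 13.22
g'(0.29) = -9.03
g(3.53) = 19.93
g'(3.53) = 9.96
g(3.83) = 22.76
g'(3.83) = 8.70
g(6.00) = 18.87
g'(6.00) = -10.14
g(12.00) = 21.65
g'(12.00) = -9.34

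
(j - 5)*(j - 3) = j^2 - 8*j + 15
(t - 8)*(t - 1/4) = t^2 - 33*t/4 + 2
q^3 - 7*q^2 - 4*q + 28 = (q - 7)*(q - 2)*(q + 2)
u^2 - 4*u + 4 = (u - 2)^2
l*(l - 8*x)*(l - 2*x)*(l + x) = l^4 - 9*l^3*x + 6*l^2*x^2 + 16*l*x^3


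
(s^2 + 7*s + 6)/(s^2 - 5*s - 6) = (s + 6)/(s - 6)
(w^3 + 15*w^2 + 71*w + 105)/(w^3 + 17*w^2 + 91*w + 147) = (w + 5)/(w + 7)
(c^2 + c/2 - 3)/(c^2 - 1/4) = 2*(2*c^2 + c - 6)/(4*c^2 - 1)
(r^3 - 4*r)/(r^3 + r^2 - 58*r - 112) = r*(r - 2)/(r^2 - r - 56)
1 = 1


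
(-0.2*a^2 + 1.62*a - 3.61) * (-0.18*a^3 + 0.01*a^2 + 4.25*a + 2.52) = 0.036*a^5 - 0.2936*a^4 - 0.184*a^3 + 6.3449*a^2 - 11.2601*a - 9.0972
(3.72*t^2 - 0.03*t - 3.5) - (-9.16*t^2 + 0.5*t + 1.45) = 12.88*t^2 - 0.53*t - 4.95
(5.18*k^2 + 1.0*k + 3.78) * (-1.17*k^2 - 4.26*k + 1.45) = -6.0606*k^4 - 23.2368*k^3 - 1.1716*k^2 - 14.6528*k + 5.481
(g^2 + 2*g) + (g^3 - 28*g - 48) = g^3 + g^2 - 26*g - 48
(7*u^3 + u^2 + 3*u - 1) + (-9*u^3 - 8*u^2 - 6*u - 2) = -2*u^3 - 7*u^2 - 3*u - 3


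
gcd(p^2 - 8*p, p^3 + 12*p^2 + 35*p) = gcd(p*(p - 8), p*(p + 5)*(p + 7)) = p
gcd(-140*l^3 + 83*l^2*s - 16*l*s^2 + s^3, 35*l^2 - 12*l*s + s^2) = 35*l^2 - 12*l*s + s^2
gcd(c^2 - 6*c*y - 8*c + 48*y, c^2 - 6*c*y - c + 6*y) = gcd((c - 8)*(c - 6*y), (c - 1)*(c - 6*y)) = -c + 6*y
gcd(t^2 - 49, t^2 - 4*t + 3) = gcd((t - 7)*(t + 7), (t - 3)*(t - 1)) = 1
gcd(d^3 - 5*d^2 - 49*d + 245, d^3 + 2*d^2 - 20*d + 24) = 1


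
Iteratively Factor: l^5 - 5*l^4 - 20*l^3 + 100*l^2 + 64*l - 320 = (l + 2)*(l^4 - 7*l^3 - 6*l^2 + 112*l - 160) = (l - 5)*(l + 2)*(l^3 - 2*l^2 - 16*l + 32) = (l - 5)*(l - 2)*(l + 2)*(l^2 - 16) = (l - 5)*(l - 2)*(l + 2)*(l + 4)*(l - 4)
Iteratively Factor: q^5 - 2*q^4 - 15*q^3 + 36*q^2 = (q)*(q^4 - 2*q^3 - 15*q^2 + 36*q) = q*(q - 3)*(q^3 + q^2 - 12*q) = q*(q - 3)*(q + 4)*(q^2 - 3*q) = q^2*(q - 3)*(q + 4)*(q - 3)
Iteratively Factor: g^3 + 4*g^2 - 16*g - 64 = (g + 4)*(g^2 - 16) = (g + 4)^2*(g - 4)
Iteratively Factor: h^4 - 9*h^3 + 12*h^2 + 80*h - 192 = (h + 3)*(h^3 - 12*h^2 + 48*h - 64) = (h - 4)*(h + 3)*(h^2 - 8*h + 16) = (h - 4)^2*(h + 3)*(h - 4)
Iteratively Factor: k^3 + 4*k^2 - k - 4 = (k + 1)*(k^2 + 3*k - 4) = (k + 1)*(k + 4)*(k - 1)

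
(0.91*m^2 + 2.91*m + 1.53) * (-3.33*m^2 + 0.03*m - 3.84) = -3.0303*m^4 - 9.663*m^3 - 8.502*m^2 - 11.1285*m - 5.8752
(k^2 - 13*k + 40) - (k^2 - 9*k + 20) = 20 - 4*k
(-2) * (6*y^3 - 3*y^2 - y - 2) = -12*y^3 + 6*y^2 + 2*y + 4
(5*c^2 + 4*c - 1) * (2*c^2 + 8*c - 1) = 10*c^4 + 48*c^3 + 25*c^2 - 12*c + 1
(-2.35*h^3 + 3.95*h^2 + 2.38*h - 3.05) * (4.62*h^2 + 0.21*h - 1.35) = -10.857*h^5 + 17.7555*h^4 + 14.9976*h^3 - 18.9237*h^2 - 3.8535*h + 4.1175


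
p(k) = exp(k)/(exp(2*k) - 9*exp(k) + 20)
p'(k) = (-2*exp(2*k) + 9*exp(k))*exp(k)/(exp(2*k) - 9*exp(k) + 20)^2 + exp(k)/(exp(2*k) - 9*exp(k) + 20)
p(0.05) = 0.09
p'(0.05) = 0.15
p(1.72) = 6.03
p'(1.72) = -72.83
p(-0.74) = 0.03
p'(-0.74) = 0.04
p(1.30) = 8.34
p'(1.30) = 123.84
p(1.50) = -17.95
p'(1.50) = -6.15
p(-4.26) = 0.00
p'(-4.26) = 0.00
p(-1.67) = 0.01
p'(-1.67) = 0.01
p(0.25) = 0.13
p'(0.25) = 0.23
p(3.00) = 0.08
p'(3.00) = -0.13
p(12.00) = 0.00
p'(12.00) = 0.00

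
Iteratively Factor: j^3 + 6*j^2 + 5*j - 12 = (j - 1)*(j^2 + 7*j + 12) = (j - 1)*(j + 3)*(j + 4)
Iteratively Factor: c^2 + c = (c)*(c + 1)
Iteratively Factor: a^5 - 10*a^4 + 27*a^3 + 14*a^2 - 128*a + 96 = (a - 3)*(a^4 - 7*a^3 + 6*a^2 + 32*a - 32) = (a - 3)*(a - 1)*(a^3 - 6*a^2 + 32) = (a - 4)*(a - 3)*(a - 1)*(a^2 - 2*a - 8) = (a - 4)*(a - 3)*(a - 1)*(a + 2)*(a - 4)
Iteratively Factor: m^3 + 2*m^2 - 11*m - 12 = (m + 4)*(m^2 - 2*m - 3) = (m + 1)*(m + 4)*(m - 3)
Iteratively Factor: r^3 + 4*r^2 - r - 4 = (r + 1)*(r^2 + 3*r - 4) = (r + 1)*(r + 4)*(r - 1)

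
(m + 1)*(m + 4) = m^2 + 5*m + 4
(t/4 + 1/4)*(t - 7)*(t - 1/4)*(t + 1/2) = t^4/4 - 23*t^3/16 - 69*t^2/32 - t/4 + 7/32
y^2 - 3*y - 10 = (y - 5)*(y + 2)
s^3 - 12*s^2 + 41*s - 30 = (s - 6)*(s - 5)*(s - 1)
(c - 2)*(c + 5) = c^2 + 3*c - 10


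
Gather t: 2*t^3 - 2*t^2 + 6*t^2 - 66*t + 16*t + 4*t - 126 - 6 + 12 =2*t^3 + 4*t^2 - 46*t - 120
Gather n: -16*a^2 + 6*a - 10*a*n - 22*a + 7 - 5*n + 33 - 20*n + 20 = -16*a^2 - 16*a + n*(-10*a - 25) + 60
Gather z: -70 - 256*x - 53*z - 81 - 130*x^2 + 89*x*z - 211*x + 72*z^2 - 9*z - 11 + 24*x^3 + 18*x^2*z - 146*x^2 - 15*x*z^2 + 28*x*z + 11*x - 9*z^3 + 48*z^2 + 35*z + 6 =24*x^3 - 276*x^2 - 456*x - 9*z^3 + z^2*(120 - 15*x) + z*(18*x^2 + 117*x - 27) - 156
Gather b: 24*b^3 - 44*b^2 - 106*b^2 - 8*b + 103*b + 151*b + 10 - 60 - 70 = 24*b^3 - 150*b^2 + 246*b - 120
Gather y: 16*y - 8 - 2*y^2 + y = -2*y^2 + 17*y - 8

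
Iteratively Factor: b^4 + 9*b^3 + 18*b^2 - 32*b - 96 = (b + 3)*(b^3 + 6*b^2 - 32) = (b - 2)*(b + 3)*(b^2 + 8*b + 16) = (b - 2)*(b + 3)*(b + 4)*(b + 4)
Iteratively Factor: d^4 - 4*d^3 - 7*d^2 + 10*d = (d - 5)*(d^3 + d^2 - 2*d) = (d - 5)*(d + 2)*(d^2 - d) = (d - 5)*(d - 1)*(d + 2)*(d)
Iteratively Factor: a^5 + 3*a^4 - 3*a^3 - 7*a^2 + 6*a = (a + 3)*(a^4 - 3*a^2 + 2*a) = a*(a + 3)*(a^3 - 3*a + 2) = a*(a + 2)*(a + 3)*(a^2 - 2*a + 1) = a*(a - 1)*(a + 2)*(a + 3)*(a - 1)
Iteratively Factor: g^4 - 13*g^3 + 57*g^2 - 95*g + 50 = (g - 5)*(g^3 - 8*g^2 + 17*g - 10) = (g - 5)*(g - 2)*(g^2 - 6*g + 5) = (g - 5)^2*(g - 2)*(g - 1)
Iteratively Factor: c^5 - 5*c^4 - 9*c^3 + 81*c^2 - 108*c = (c - 3)*(c^4 - 2*c^3 - 15*c^2 + 36*c) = (c - 3)*(c + 4)*(c^3 - 6*c^2 + 9*c) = (c - 3)^2*(c + 4)*(c^2 - 3*c) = c*(c - 3)^2*(c + 4)*(c - 3)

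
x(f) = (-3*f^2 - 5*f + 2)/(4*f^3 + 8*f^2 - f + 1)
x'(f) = (-6*f - 5)/(4*f^3 + 8*f^2 - f + 1) + (-12*f^2 - 16*f + 1)*(-3*f^2 - 5*f + 2)/(4*f^3 + 8*f^2 - f + 1)^2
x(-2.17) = 39.83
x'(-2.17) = 25582.27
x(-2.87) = 0.34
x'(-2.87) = 0.21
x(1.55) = -0.39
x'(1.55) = 0.18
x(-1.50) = 0.39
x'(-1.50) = 0.46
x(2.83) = -0.24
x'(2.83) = 0.07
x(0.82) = -0.53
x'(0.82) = 0.10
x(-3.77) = 0.23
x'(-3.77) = 0.08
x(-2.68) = 0.39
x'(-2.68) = 0.34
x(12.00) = -0.06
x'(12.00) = 0.00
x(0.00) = 2.00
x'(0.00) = -3.00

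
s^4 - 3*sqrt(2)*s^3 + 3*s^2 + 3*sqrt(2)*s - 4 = (s - 1)*(s + 1)*(s - 2*sqrt(2))*(s - sqrt(2))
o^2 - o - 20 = (o - 5)*(o + 4)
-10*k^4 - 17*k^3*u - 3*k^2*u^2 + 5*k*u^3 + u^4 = (-2*k + u)*(k + u)^2*(5*k + u)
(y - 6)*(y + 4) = y^2 - 2*y - 24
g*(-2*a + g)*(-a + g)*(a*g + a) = 2*a^3*g^2 + 2*a^3*g - 3*a^2*g^3 - 3*a^2*g^2 + a*g^4 + a*g^3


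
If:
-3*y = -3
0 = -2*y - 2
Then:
No Solution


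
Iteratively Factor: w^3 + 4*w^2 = (w)*(w^2 + 4*w) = w^2*(w + 4)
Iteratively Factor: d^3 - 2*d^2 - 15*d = (d + 3)*(d^2 - 5*d) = d*(d + 3)*(d - 5)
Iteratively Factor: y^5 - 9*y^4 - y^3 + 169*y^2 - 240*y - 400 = (y - 5)*(y^4 - 4*y^3 - 21*y^2 + 64*y + 80) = (y - 5)*(y - 4)*(y^3 - 21*y - 20) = (y - 5)^2*(y - 4)*(y^2 + 5*y + 4) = (y - 5)^2*(y - 4)*(y + 1)*(y + 4)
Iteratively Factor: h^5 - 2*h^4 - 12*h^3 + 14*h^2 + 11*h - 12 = (h + 1)*(h^4 - 3*h^3 - 9*h^2 + 23*h - 12) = (h - 4)*(h + 1)*(h^3 + h^2 - 5*h + 3) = (h - 4)*(h - 1)*(h + 1)*(h^2 + 2*h - 3) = (h - 4)*(h - 1)*(h + 1)*(h + 3)*(h - 1)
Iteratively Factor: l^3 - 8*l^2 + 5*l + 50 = (l + 2)*(l^2 - 10*l + 25) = (l - 5)*(l + 2)*(l - 5)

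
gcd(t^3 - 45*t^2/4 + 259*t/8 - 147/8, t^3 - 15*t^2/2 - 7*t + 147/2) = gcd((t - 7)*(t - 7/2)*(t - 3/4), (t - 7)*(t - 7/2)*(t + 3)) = t^2 - 21*t/2 + 49/2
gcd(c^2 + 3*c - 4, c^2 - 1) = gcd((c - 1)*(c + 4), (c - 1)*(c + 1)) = c - 1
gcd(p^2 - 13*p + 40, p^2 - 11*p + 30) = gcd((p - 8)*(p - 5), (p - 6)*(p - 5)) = p - 5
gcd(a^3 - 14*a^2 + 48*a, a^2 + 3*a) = a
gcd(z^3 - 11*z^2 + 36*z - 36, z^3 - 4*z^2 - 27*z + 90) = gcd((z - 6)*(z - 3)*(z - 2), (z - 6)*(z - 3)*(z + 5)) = z^2 - 9*z + 18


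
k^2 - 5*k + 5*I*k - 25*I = (k - 5)*(k + 5*I)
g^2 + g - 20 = (g - 4)*(g + 5)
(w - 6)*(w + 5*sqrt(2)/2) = w^2 - 6*w + 5*sqrt(2)*w/2 - 15*sqrt(2)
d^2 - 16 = (d - 4)*(d + 4)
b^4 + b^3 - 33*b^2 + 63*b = b*(b - 3)^2*(b + 7)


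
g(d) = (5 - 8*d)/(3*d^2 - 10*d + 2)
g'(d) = (5 - 8*d)*(10 - 6*d)/(3*d^2 - 10*d + 2)^2 - 8/(3*d^2 - 10*d + 2)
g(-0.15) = 1.74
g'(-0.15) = 3.07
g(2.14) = 2.14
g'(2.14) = 2.49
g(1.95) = 1.74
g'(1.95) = 1.80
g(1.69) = 1.35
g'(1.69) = 1.29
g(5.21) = -1.17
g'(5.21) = 0.54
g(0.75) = 0.26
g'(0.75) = 1.72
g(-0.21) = 1.58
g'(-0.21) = 2.31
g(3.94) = -2.89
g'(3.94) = 3.43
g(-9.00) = 0.23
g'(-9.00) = 0.02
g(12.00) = -0.29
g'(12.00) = 0.03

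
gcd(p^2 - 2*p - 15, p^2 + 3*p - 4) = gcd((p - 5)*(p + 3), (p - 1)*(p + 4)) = 1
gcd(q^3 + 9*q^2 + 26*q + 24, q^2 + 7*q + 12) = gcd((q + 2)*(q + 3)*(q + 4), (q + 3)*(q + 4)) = q^2 + 7*q + 12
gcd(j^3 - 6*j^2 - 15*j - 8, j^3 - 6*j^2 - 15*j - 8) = j^3 - 6*j^2 - 15*j - 8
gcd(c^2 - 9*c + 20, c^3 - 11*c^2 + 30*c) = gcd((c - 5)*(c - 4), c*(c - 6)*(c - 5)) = c - 5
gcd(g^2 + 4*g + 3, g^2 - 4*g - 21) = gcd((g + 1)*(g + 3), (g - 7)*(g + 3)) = g + 3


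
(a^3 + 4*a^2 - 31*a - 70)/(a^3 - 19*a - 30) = (a + 7)/(a + 3)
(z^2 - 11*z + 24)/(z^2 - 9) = (z - 8)/(z + 3)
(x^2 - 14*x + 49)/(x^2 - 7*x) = (x - 7)/x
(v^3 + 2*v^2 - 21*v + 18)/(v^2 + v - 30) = (v^2 - 4*v + 3)/(v - 5)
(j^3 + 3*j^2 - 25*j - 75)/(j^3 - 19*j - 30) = (j + 5)/(j + 2)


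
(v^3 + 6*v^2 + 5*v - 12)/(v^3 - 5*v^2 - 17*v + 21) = (v + 4)/(v - 7)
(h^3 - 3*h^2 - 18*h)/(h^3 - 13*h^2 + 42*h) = (h + 3)/(h - 7)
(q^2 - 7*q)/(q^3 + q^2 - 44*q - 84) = q/(q^2 + 8*q + 12)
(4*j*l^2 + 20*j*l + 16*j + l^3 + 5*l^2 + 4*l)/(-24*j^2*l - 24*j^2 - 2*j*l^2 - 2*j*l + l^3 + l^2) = (-l - 4)/(6*j - l)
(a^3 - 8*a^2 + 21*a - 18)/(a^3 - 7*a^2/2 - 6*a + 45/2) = 2*(a - 2)/(2*a + 5)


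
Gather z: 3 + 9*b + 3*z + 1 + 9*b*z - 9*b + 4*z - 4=z*(9*b + 7)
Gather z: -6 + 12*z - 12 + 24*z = 36*z - 18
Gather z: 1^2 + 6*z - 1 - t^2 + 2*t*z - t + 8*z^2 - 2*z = -t^2 - t + 8*z^2 + z*(2*t + 4)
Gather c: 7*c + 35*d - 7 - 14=7*c + 35*d - 21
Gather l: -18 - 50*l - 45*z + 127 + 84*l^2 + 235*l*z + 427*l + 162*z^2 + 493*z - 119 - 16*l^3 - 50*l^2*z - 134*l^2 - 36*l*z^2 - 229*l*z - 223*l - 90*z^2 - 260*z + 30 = -16*l^3 + l^2*(-50*z - 50) + l*(-36*z^2 + 6*z + 154) + 72*z^2 + 188*z + 20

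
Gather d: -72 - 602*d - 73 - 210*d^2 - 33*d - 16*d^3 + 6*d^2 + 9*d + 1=-16*d^3 - 204*d^2 - 626*d - 144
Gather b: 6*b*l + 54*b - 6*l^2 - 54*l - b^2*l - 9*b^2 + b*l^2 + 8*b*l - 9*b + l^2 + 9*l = b^2*(-l - 9) + b*(l^2 + 14*l + 45) - 5*l^2 - 45*l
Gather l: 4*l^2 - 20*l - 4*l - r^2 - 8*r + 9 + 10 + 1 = 4*l^2 - 24*l - r^2 - 8*r + 20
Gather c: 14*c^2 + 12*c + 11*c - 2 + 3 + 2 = 14*c^2 + 23*c + 3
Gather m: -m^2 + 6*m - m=-m^2 + 5*m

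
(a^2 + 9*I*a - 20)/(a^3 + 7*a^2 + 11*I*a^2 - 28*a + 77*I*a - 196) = (a + 5*I)/(a^2 + 7*a*(1 + I) + 49*I)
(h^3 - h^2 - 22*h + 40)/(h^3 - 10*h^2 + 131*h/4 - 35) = 4*(h^2 + 3*h - 10)/(4*h^2 - 24*h + 35)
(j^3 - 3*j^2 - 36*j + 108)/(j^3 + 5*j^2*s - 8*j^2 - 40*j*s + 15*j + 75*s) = (j^2 - 36)/(j^2 + 5*j*s - 5*j - 25*s)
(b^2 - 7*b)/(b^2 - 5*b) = (b - 7)/(b - 5)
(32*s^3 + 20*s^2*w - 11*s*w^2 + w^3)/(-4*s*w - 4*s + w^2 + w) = (-8*s^2 - 7*s*w + w^2)/(w + 1)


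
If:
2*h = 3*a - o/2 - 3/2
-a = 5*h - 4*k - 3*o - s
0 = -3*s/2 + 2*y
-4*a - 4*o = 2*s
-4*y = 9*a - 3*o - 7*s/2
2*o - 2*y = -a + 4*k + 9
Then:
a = 3/17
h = -12/17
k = -33/34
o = 15/17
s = -36/17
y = -27/17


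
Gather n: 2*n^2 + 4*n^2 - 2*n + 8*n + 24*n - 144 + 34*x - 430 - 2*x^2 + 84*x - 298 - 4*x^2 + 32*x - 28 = 6*n^2 + 30*n - 6*x^2 + 150*x - 900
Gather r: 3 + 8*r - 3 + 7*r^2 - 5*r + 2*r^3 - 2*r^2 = 2*r^3 + 5*r^2 + 3*r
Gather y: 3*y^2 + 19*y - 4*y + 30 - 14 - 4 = 3*y^2 + 15*y + 12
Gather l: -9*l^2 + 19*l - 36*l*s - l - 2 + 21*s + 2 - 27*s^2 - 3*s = -9*l^2 + l*(18 - 36*s) - 27*s^2 + 18*s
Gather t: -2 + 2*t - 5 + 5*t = 7*t - 7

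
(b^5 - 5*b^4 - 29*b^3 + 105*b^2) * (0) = 0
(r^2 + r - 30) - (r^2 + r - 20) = -10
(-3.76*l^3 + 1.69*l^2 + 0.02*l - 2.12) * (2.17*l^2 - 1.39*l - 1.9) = -8.1592*l^5 + 8.8937*l^4 + 4.8383*l^3 - 7.8392*l^2 + 2.9088*l + 4.028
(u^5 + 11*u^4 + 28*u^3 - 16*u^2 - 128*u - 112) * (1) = u^5 + 11*u^4 + 28*u^3 - 16*u^2 - 128*u - 112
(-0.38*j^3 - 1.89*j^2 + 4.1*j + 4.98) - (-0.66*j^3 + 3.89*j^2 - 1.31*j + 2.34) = 0.28*j^3 - 5.78*j^2 + 5.41*j + 2.64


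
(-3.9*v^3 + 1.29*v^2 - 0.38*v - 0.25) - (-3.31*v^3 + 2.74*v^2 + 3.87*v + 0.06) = -0.59*v^3 - 1.45*v^2 - 4.25*v - 0.31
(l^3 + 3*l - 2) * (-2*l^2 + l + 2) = -2*l^5 + l^4 - 4*l^3 + 7*l^2 + 4*l - 4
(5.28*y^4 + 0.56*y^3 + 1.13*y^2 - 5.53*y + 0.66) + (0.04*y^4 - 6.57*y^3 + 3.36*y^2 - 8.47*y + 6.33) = 5.32*y^4 - 6.01*y^3 + 4.49*y^2 - 14.0*y + 6.99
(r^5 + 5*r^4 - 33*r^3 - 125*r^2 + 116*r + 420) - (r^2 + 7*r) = r^5 + 5*r^4 - 33*r^3 - 126*r^2 + 109*r + 420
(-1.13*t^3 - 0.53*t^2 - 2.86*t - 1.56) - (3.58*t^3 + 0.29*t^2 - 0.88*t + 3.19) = -4.71*t^3 - 0.82*t^2 - 1.98*t - 4.75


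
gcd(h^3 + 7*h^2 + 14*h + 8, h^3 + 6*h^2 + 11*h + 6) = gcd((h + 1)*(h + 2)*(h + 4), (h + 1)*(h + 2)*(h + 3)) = h^2 + 3*h + 2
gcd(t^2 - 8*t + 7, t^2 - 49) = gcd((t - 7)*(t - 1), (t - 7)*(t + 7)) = t - 7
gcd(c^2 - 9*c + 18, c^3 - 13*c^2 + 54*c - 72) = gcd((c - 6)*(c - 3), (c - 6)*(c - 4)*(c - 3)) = c^2 - 9*c + 18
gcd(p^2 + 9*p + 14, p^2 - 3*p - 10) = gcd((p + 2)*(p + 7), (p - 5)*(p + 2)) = p + 2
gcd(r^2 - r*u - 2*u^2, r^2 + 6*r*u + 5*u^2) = r + u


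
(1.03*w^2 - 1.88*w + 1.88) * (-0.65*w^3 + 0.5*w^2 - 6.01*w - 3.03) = -0.6695*w^5 + 1.737*w^4 - 8.3523*w^3 + 9.1179*w^2 - 5.6024*w - 5.6964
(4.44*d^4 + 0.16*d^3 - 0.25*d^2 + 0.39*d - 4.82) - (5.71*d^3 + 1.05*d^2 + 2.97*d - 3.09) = 4.44*d^4 - 5.55*d^3 - 1.3*d^2 - 2.58*d - 1.73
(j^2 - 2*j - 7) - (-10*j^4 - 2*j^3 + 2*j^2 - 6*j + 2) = 10*j^4 + 2*j^3 - j^2 + 4*j - 9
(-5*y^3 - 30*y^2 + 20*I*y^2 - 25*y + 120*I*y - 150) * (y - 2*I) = -5*y^4 - 30*y^3 + 30*I*y^3 + 15*y^2 + 180*I*y^2 + 90*y + 50*I*y + 300*I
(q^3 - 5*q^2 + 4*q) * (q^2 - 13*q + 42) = q^5 - 18*q^4 + 111*q^3 - 262*q^2 + 168*q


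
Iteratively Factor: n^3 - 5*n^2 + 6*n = (n - 2)*(n^2 - 3*n) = n*(n - 2)*(n - 3)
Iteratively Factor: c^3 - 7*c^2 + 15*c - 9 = (c - 3)*(c^2 - 4*c + 3) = (c - 3)*(c - 1)*(c - 3)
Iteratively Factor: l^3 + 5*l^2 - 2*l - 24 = (l + 3)*(l^2 + 2*l - 8) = (l + 3)*(l + 4)*(l - 2)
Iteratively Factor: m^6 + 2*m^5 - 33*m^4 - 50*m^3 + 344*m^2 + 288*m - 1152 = (m + 4)*(m^5 - 2*m^4 - 25*m^3 + 50*m^2 + 144*m - 288) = (m - 4)*(m + 4)*(m^4 + 2*m^3 - 17*m^2 - 18*m + 72) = (m - 4)*(m - 3)*(m + 4)*(m^3 + 5*m^2 - 2*m - 24) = (m - 4)*(m - 3)*(m - 2)*(m + 4)*(m^2 + 7*m + 12) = (m - 4)*(m - 3)*(m - 2)*(m + 3)*(m + 4)*(m + 4)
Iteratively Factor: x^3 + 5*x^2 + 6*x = (x)*(x^2 + 5*x + 6) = x*(x + 3)*(x + 2)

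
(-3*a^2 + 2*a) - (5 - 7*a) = -3*a^2 + 9*a - 5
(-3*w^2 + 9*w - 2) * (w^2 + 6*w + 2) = -3*w^4 - 9*w^3 + 46*w^2 + 6*w - 4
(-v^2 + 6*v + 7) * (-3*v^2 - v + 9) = 3*v^4 - 17*v^3 - 36*v^2 + 47*v + 63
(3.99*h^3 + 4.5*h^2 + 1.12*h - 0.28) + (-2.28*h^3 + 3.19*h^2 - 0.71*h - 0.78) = 1.71*h^3 + 7.69*h^2 + 0.41*h - 1.06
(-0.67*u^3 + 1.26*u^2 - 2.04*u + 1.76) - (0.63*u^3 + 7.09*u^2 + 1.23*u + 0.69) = -1.3*u^3 - 5.83*u^2 - 3.27*u + 1.07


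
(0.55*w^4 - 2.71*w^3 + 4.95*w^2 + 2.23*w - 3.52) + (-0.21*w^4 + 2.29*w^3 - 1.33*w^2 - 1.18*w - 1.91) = 0.34*w^4 - 0.42*w^3 + 3.62*w^2 + 1.05*w - 5.43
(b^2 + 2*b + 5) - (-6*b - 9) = b^2 + 8*b + 14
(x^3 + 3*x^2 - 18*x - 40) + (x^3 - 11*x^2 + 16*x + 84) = 2*x^3 - 8*x^2 - 2*x + 44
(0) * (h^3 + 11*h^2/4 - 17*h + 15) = 0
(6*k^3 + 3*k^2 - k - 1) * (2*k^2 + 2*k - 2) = 12*k^5 + 18*k^4 - 8*k^3 - 10*k^2 + 2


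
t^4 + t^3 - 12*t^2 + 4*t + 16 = (t - 2)^2*(t + 1)*(t + 4)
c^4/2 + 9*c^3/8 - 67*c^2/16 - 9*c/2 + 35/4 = (c/2 + 1)*(c - 2)*(c - 5/4)*(c + 7/2)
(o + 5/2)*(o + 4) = o^2 + 13*o/2 + 10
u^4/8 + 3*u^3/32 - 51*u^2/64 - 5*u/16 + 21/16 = (u/4 + 1/2)*(u/2 + 1)*(u - 7/4)*(u - 3/2)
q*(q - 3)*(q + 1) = q^3 - 2*q^2 - 3*q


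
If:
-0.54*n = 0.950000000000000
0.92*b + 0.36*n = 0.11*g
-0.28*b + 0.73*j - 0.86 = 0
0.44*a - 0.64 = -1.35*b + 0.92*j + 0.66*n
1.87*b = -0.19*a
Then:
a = 1.66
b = -0.17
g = -7.17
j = 1.11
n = -1.76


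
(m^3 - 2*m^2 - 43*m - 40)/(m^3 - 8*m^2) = 1 + 6/m + 5/m^2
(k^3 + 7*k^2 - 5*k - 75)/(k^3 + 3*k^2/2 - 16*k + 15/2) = 2*(k + 5)/(2*k - 1)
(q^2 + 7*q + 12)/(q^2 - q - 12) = (q + 4)/(q - 4)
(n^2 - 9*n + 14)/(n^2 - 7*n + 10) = (n - 7)/(n - 5)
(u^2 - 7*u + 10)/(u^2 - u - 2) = (u - 5)/(u + 1)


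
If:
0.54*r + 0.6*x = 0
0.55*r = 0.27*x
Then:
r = 0.00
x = 0.00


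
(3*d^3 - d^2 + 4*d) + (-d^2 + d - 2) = 3*d^3 - 2*d^2 + 5*d - 2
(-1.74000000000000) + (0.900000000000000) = -0.840000000000000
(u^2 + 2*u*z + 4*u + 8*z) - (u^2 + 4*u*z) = -2*u*z + 4*u + 8*z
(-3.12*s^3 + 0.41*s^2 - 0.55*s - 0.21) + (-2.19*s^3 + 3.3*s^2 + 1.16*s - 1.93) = -5.31*s^3 + 3.71*s^2 + 0.61*s - 2.14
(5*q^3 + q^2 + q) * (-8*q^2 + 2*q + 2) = -40*q^5 + 2*q^4 + 4*q^3 + 4*q^2 + 2*q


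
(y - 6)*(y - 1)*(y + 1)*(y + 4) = y^4 - 2*y^3 - 25*y^2 + 2*y + 24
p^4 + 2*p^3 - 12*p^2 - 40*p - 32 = (p - 4)*(p + 2)^3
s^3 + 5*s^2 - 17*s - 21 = (s - 3)*(s + 1)*(s + 7)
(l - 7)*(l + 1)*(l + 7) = l^3 + l^2 - 49*l - 49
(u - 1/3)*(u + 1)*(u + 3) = u^3 + 11*u^2/3 + 5*u/3 - 1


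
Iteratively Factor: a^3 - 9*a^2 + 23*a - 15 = (a - 5)*(a^2 - 4*a + 3) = (a - 5)*(a - 3)*(a - 1)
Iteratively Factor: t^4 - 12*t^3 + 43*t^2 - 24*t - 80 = (t - 4)*(t^3 - 8*t^2 + 11*t + 20) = (t - 4)^2*(t^2 - 4*t - 5) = (t - 5)*(t - 4)^2*(t + 1)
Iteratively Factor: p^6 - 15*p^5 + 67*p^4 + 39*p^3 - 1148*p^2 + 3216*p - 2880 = (p - 3)*(p^5 - 12*p^4 + 31*p^3 + 132*p^2 - 752*p + 960) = (p - 4)*(p - 3)*(p^4 - 8*p^3 - p^2 + 128*p - 240) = (p - 5)*(p - 4)*(p - 3)*(p^3 - 3*p^2 - 16*p + 48) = (p - 5)*(p - 4)*(p - 3)^2*(p^2 - 16) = (p - 5)*(p - 4)^2*(p - 3)^2*(p + 4)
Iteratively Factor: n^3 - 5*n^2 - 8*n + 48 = (n + 3)*(n^2 - 8*n + 16) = (n - 4)*(n + 3)*(n - 4)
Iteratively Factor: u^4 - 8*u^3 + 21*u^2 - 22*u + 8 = (u - 1)*(u^3 - 7*u^2 + 14*u - 8) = (u - 2)*(u - 1)*(u^2 - 5*u + 4) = (u - 2)*(u - 1)^2*(u - 4)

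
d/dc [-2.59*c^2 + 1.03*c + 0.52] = 1.03 - 5.18*c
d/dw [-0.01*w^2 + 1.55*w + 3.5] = 1.55 - 0.02*w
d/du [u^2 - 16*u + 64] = 2*u - 16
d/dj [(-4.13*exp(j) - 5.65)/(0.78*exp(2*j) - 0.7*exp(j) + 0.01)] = (3.2214*exp(2*j) + 8.814*exp(j) - 3.9963)*exp(j)/(0.6084*exp(4*j) - 1.092*exp(3*j) + 0.5056*exp(2*j) - 0.014*exp(j) + 0.0001)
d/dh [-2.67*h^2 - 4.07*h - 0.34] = -5.34*h - 4.07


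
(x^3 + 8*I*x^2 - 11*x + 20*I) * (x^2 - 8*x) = x^5 - 8*x^4 + 8*I*x^4 - 11*x^3 - 64*I*x^3 + 88*x^2 + 20*I*x^2 - 160*I*x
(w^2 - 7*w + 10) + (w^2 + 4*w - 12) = 2*w^2 - 3*w - 2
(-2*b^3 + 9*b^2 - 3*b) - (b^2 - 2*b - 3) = -2*b^3 + 8*b^2 - b + 3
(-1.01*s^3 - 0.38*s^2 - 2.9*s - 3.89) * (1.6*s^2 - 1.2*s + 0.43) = -1.616*s^5 + 0.604*s^4 - 4.6183*s^3 - 2.9074*s^2 + 3.421*s - 1.6727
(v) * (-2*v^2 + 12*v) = -2*v^3 + 12*v^2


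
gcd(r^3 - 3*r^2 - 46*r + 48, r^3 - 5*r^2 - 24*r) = r - 8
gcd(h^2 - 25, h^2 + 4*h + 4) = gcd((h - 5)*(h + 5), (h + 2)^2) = 1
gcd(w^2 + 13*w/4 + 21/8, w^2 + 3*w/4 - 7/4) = w + 7/4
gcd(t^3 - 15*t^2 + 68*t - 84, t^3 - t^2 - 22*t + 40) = t - 2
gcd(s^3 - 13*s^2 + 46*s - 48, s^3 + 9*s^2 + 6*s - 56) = s - 2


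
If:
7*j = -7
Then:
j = -1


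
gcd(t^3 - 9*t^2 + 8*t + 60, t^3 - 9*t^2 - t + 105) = t - 5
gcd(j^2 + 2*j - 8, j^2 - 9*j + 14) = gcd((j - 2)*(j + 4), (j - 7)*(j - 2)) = j - 2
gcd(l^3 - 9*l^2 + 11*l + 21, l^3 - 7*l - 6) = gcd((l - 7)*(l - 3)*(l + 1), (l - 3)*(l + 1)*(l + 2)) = l^2 - 2*l - 3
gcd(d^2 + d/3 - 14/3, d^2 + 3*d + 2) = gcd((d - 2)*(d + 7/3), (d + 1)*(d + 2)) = 1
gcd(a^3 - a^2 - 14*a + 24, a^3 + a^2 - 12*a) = a^2 + a - 12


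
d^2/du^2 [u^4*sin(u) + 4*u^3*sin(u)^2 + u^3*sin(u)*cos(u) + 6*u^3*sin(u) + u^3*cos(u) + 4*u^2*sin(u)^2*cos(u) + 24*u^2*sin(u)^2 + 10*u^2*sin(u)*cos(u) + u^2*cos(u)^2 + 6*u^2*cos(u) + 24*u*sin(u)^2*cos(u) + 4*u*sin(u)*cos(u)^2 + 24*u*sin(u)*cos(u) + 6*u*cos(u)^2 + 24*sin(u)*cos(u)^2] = -u^4*sin(u) - 6*u^3*sin(u) - 2*u^3*sin(2*u) + 7*u^3*cos(u) + 8*u^3*cos(2*u) + 6*u^2*sin(u) + 4*u^2*sin(2*u) + 29*u^2*cos(u) + 52*u^2*cos(2*u) + 9*u^2*cos(3*u) + 7*u*sin(u) + 47*u*sin(2*u) + 3*u*sin(3*u) + 16*u*cos(2*u) + 54*u*cos(3*u) + 12*u - 18*sin(u) - 2*sin(2*u) - 18*sin(3*u) + 16*cos(u) + 25*cos(2*u) + 4*cos(3*u) + 25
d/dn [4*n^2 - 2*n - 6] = 8*n - 2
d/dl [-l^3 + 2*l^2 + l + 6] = -3*l^2 + 4*l + 1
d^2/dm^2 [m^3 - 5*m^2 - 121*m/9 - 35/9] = 6*m - 10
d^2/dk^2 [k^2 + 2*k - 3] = 2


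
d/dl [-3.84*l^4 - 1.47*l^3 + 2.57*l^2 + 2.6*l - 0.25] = -15.36*l^3 - 4.41*l^2 + 5.14*l + 2.6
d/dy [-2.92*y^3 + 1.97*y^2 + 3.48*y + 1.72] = -8.76*y^2 + 3.94*y + 3.48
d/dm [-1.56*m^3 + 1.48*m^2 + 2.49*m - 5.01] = -4.68*m^2 + 2.96*m + 2.49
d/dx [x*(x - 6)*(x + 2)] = 3*x^2 - 8*x - 12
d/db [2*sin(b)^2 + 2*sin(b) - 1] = 2*sin(2*b) + 2*cos(b)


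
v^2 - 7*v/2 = v*(v - 7/2)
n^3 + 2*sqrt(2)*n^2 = n^2*(n + 2*sqrt(2))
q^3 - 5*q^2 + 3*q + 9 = (q - 3)^2*(q + 1)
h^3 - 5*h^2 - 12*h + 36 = (h - 6)*(h - 2)*(h + 3)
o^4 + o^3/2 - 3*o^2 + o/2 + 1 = (o - 1)^2*(o + 1/2)*(o + 2)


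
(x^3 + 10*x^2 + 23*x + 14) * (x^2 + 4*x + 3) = x^5 + 14*x^4 + 66*x^3 + 136*x^2 + 125*x + 42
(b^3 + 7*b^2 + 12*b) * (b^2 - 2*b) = b^5 + 5*b^4 - 2*b^3 - 24*b^2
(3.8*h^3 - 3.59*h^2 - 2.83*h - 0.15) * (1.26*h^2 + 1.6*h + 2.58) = 4.788*h^5 + 1.5566*h^4 + 0.4942*h^3 - 13.9792*h^2 - 7.5414*h - 0.387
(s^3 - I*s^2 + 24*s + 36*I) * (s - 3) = s^4 - 3*s^3 - I*s^3 + 24*s^2 + 3*I*s^2 - 72*s + 36*I*s - 108*I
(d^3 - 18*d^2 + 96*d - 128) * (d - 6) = d^4 - 24*d^3 + 204*d^2 - 704*d + 768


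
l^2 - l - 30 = (l - 6)*(l + 5)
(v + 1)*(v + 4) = v^2 + 5*v + 4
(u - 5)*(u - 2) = u^2 - 7*u + 10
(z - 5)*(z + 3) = z^2 - 2*z - 15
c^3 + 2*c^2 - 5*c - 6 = (c - 2)*(c + 1)*(c + 3)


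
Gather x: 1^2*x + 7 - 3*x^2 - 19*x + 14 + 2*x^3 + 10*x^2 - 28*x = 2*x^3 + 7*x^2 - 46*x + 21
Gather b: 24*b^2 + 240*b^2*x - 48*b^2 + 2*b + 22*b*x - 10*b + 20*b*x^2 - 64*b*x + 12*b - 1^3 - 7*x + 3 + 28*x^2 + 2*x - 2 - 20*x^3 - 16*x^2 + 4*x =b^2*(240*x - 24) + b*(20*x^2 - 42*x + 4) - 20*x^3 + 12*x^2 - x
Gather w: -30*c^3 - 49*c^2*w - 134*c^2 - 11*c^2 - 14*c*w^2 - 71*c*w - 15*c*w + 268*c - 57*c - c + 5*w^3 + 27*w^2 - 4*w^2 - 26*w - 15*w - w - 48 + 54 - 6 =-30*c^3 - 145*c^2 + 210*c + 5*w^3 + w^2*(23 - 14*c) + w*(-49*c^2 - 86*c - 42)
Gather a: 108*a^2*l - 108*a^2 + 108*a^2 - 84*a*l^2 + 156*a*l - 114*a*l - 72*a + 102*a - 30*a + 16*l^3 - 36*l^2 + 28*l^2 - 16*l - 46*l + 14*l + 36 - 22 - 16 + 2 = 108*a^2*l + a*(-84*l^2 + 42*l) + 16*l^3 - 8*l^2 - 48*l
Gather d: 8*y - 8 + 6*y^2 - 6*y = 6*y^2 + 2*y - 8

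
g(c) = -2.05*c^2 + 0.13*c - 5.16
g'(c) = 0.13 - 4.1*c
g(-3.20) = -26.57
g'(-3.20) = 13.25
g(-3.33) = -28.33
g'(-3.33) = 13.78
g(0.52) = -5.65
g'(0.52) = -2.00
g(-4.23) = -42.39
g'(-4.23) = 17.47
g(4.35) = -43.39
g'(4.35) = -17.70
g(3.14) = -24.96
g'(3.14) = -12.74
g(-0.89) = -6.90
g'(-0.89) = 3.78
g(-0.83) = -6.68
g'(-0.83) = 3.53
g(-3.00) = -24.00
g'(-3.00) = 12.43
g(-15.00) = -468.36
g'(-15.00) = 61.63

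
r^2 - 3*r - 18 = (r - 6)*(r + 3)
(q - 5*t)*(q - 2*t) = q^2 - 7*q*t + 10*t^2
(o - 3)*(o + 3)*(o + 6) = o^3 + 6*o^2 - 9*o - 54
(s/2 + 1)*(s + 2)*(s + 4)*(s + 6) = s^4/2 + 7*s^3 + 34*s^2 + 68*s + 48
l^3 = l^3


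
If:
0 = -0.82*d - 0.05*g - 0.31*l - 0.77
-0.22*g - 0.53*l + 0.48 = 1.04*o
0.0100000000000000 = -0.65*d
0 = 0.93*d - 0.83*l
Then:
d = -0.02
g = -15.04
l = -0.02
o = 3.65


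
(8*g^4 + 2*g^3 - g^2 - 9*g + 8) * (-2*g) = -16*g^5 - 4*g^4 + 2*g^3 + 18*g^2 - 16*g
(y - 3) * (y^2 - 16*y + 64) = y^3 - 19*y^2 + 112*y - 192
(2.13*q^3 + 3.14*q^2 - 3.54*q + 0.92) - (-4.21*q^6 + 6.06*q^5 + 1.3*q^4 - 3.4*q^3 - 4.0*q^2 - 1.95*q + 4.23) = 4.21*q^6 - 6.06*q^5 - 1.3*q^4 + 5.53*q^3 + 7.14*q^2 - 1.59*q - 3.31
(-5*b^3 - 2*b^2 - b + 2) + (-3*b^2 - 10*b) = -5*b^3 - 5*b^2 - 11*b + 2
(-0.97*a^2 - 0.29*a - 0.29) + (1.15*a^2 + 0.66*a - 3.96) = 0.18*a^2 + 0.37*a - 4.25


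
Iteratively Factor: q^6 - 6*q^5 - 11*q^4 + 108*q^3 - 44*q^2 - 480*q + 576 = (q - 4)*(q^5 - 2*q^4 - 19*q^3 + 32*q^2 + 84*q - 144) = (q - 4)*(q - 2)*(q^4 - 19*q^2 - 6*q + 72) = (q - 4)^2*(q - 2)*(q^3 + 4*q^2 - 3*q - 18) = (q - 4)^2*(q - 2)^2*(q^2 + 6*q + 9) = (q - 4)^2*(q - 2)^2*(q + 3)*(q + 3)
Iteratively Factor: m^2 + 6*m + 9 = (m + 3)*(m + 3)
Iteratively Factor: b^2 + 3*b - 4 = (b + 4)*(b - 1)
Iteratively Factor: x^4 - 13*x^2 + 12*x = (x - 3)*(x^3 + 3*x^2 - 4*x) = (x - 3)*(x - 1)*(x^2 + 4*x) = x*(x - 3)*(x - 1)*(x + 4)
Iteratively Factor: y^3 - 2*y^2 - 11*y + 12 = (y - 1)*(y^2 - y - 12) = (y - 4)*(y - 1)*(y + 3)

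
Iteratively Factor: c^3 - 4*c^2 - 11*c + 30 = (c + 3)*(c^2 - 7*c + 10) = (c - 2)*(c + 3)*(c - 5)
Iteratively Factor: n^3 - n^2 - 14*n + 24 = (n + 4)*(n^2 - 5*n + 6) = (n - 3)*(n + 4)*(n - 2)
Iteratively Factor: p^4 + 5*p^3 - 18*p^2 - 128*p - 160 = (p + 2)*(p^3 + 3*p^2 - 24*p - 80) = (p - 5)*(p + 2)*(p^2 + 8*p + 16) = (p - 5)*(p + 2)*(p + 4)*(p + 4)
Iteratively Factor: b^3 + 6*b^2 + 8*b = (b)*(b^2 + 6*b + 8) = b*(b + 4)*(b + 2)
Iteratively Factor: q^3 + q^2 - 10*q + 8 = (q - 1)*(q^2 + 2*q - 8) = (q - 1)*(q + 4)*(q - 2)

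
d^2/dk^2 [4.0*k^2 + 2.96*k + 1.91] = 8.00000000000000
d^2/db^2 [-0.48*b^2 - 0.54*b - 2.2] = -0.960000000000000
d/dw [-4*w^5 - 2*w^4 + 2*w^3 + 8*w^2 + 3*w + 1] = -20*w^4 - 8*w^3 + 6*w^2 + 16*w + 3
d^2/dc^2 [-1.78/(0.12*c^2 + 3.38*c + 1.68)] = (0.051264*c^2 + 1.443936*c - 1.78*(0.24*c + 3.38)*(0.48*c + 6.76) + 0.717696)/(0.12*c^2 + 3.38*c + 1.68)^3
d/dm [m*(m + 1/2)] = 2*m + 1/2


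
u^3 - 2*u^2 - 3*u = u*(u - 3)*(u + 1)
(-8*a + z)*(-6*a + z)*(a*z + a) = 48*a^3*z + 48*a^3 - 14*a^2*z^2 - 14*a^2*z + a*z^3 + a*z^2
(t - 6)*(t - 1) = t^2 - 7*t + 6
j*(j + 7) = j^2 + 7*j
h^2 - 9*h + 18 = (h - 6)*(h - 3)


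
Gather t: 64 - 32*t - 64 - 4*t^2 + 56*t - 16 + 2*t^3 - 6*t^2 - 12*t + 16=2*t^3 - 10*t^2 + 12*t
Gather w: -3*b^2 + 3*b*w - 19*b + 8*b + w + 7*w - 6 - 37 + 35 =-3*b^2 - 11*b + w*(3*b + 8) - 8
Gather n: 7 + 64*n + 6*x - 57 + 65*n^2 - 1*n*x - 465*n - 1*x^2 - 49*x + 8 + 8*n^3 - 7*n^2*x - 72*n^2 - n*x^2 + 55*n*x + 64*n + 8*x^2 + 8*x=8*n^3 + n^2*(-7*x - 7) + n*(-x^2 + 54*x - 337) + 7*x^2 - 35*x - 42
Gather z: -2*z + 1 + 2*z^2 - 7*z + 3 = 2*z^2 - 9*z + 4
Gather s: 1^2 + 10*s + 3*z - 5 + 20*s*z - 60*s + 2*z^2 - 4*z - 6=s*(20*z - 50) + 2*z^2 - z - 10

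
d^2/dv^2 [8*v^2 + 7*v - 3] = 16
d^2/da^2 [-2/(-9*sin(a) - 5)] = 18*(-9*sin(a)^2 + 5*sin(a) + 18)/(9*sin(a) + 5)^3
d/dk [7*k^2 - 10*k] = 14*k - 10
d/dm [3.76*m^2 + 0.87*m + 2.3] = 7.52*m + 0.87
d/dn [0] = 0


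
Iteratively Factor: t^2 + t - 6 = (t - 2)*(t + 3)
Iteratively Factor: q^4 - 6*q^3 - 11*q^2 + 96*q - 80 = (q - 5)*(q^3 - q^2 - 16*q + 16) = (q - 5)*(q - 4)*(q^2 + 3*q - 4) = (q - 5)*(q - 4)*(q + 4)*(q - 1)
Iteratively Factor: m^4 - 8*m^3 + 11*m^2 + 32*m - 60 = (m - 2)*(m^3 - 6*m^2 - m + 30) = (m - 2)*(m + 2)*(m^2 - 8*m + 15) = (m - 5)*(m - 2)*(m + 2)*(m - 3)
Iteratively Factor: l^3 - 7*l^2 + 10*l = (l)*(l^2 - 7*l + 10) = l*(l - 2)*(l - 5)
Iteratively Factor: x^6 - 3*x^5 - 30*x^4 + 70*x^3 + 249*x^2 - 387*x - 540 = (x - 3)*(x^5 - 30*x^3 - 20*x^2 + 189*x + 180) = (x - 3)*(x + 1)*(x^4 - x^3 - 29*x^2 + 9*x + 180) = (x - 3)*(x + 1)*(x + 4)*(x^3 - 5*x^2 - 9*x + 45) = (x - 3)^2*(x + 1)*(x + 4)*(x^2 - 2*x - 15) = (x - 5)*(x - 3)^2*(x + 1)*(x + 4)*(x + 3)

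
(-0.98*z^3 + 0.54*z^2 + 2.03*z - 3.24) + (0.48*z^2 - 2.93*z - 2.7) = -0.98*z^3 + 1.02*z^2 - 0.9*z - 5.94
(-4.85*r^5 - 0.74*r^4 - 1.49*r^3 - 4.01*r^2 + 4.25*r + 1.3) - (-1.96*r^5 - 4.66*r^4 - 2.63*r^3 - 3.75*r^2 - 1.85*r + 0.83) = -2.89*r^5 + 3.92*r^4 + 1.14*r^3 - 0.26*r^2 + 6.1*r + 0.47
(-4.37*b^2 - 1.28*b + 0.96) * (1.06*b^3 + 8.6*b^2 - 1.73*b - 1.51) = -4.6322*b^5 - 38.9388*b^4 - 2.4303*b^3 + 17.0691*b^2 + 0.272*b - 1.4496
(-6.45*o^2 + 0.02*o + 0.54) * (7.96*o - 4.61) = -51.342*o^3 + 29.8937*o^2 + 4.2062*o - 2.4894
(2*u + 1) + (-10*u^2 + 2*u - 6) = -10*u^2 + 4*u - 5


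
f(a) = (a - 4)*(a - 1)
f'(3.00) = 1.00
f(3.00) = -2.00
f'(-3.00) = -11.00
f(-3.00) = 28.00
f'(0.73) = -3.54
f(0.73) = 0.88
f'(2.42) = -0.16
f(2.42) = -2.24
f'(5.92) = 6.84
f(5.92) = 9.45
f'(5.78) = 6.56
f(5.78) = 8.51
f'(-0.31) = -5.62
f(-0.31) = 5.65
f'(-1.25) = -7.50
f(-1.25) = 11.81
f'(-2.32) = -9.64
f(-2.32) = 20.98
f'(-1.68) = -8.36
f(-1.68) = 15.22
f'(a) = 2*a - 5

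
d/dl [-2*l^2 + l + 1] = 1 - 4*l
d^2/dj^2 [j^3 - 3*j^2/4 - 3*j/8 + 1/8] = 6*j - 3/2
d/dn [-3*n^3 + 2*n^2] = n*(4 - 9*n)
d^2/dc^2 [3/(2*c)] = 3/c^3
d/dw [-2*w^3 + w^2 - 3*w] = -6*w^2 + 2*w - 3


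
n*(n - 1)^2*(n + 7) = n^4 + 5*n^3 - 13*n^2 + 7*n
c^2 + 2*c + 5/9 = (c + 1/3)*(c + 5/3)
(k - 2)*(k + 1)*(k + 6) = k^3 + 5*k^2 - 8*k - 12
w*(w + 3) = w^2 + 3*w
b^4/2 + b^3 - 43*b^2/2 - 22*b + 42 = (b/2 + 1)*(b - 6)*(b - 1)*(b + 7)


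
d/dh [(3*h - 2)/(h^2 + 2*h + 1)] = (7 - 3*h)/(h^3 + 3*h^2 + 3*h + 1)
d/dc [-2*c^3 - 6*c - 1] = -6*c^2 - 6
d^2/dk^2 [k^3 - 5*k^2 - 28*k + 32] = 6*k - 10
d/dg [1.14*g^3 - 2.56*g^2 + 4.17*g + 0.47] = 3.42*g^2 - 5.12*g + 4.17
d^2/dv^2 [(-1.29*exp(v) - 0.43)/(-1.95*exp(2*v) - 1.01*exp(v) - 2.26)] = (4.905225*exp(4*v) + 3.999645*exp(3*v) - 31.569525*exp(2*v) - 10.085951*exp(v) + 5.607286)*exp(v)/(7.414875*exp(6*v) + 11.521575*exp(5*v) + 31.748535*exp(4*v) + 27.736721*exp(3*v) + 36.795738*exp(2*v) + 15.476028*exp(v) + 11.543176)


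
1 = 1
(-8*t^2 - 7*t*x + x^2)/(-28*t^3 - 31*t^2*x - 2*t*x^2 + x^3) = (-8*t + x)/(-28*t^2 - 3*t*x + x^2)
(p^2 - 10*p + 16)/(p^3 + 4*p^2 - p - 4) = (p^2 - 10*p + 16)/(p^3 + 4*p^2 - p - 4)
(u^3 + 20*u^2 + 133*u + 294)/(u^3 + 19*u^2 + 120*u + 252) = (u + 7)/(u + 6)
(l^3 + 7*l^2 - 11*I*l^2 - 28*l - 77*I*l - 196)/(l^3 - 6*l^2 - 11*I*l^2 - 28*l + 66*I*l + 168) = (l + 7)/(l - 6)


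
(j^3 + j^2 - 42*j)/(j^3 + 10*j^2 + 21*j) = (j - 6)/(j + 3)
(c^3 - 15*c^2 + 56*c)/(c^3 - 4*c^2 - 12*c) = (-c^2 + 15*c - 56)/(-c^2 + 4*c + 12)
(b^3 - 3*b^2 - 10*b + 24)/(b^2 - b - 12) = b - 2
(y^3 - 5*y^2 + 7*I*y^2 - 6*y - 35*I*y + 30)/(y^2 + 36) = (y^2 + y*(-5 + I) - 5*I)/(y - 6*I)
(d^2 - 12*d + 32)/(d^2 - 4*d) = (d - 8)/d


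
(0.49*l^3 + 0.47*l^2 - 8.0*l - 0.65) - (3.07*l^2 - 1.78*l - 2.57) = 0.49*l^3 - 2.6*l^2 - 6.22*l + 1.92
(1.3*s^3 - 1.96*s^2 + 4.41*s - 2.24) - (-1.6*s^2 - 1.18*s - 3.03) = 1.3*s^3 - 0.36*s^2 + 5.59*s + 0.79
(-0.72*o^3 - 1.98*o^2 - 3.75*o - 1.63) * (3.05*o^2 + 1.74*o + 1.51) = -2.196*o^5 - 7.2918*o^4 - 15.9699*o^3 - 14.4863*o^2 - 8.4987*o - 2.4613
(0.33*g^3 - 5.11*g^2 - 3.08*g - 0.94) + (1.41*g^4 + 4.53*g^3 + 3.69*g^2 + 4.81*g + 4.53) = 1.41*g^4 + 4.86*g^3 - 1.42*g^2 + 1.73*g + 3.59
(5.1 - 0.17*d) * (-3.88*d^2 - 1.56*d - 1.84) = 0.6596*d^3 - 19.5228*d^2 - 7.6432*d - 9.384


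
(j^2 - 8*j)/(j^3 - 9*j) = (j - 8)/(j^2 - 9)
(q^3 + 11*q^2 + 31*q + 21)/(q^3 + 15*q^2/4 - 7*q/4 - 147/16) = 16*(q^3 + 11*q^2 + 31*q + 21)/(16*q^3 + 60*q^2 - 28*q - 147)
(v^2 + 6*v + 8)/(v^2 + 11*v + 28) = (v + 2)/(v + 7)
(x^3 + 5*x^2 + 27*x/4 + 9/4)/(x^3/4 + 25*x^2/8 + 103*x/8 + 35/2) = 2*(4*x^3 + 20*x^2 + 27*x + 9)/(2*x^3 + 25*x^2 + 103*x + 140)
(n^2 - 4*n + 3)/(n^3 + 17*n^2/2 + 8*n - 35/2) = 2*(n - 3)/(2*n^2 + 19*n + 35)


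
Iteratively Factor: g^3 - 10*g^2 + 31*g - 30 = (g - 5)*(g^2 - 5*g + 6) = (g - 5)*(g - 2)*(g - 3)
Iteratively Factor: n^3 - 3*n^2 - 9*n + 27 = (n - 3)*(n^2 - 9) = (n - 3)^2*(n + 3)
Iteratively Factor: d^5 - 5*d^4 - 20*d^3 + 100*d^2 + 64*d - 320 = (d - 2)*(d^4 - 3*d^3 - 26*d^2 + 48*d + 160) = (d - 4)*(d - 2)*(d^3 + d^2 - 22*d - 40) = (d - 4)*(d - 2)*(d + 2)*(d^2 - d - 20) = (d - 5)*(d - 4)*(d - 2)*(d + 2)*(d + 4)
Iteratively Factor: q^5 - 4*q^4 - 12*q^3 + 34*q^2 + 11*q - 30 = (q - 2)*(q^4 - 2*q^3 - 16*q^2 + 2*q + 15) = (q - 2)*(q + 3)*(q^3 - 5*q^2 - q + 5) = (q - 2)*(q - 1)*(q + 3)*(q^2 - 4*q - 5) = (q - 5)*(q - 2)*(q - 1)*(q + 3)*(q + 1)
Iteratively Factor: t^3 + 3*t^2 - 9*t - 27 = (t + 3)*(t^2 - 9) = (t + 3)^2*(t - 3)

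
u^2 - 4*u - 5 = (u - 5)*(u + 1)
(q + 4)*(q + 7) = q^2 + 11*q + 28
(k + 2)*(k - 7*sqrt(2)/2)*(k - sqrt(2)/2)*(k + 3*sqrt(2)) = k^4 - sqrt(2)*k^3 + 2*k^3 - 41*k^2/2 - 2*sqrt(2)*k^2 - 41*k + 21*sqrt(2)*k/2 + 21*sqrt(2)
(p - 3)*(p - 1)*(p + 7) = p^3 + 3*p^2 - 25*p + 21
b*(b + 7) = b^2 + 7*b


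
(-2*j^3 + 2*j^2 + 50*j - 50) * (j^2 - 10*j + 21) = -2*j^5 + 22*j^4 - 12*j^3 - 508*j^2 + 1550*j - 1050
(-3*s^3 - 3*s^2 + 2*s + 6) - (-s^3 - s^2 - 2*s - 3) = -2*s^3 - 2*s^2 + 4*s + 9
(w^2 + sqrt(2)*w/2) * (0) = 0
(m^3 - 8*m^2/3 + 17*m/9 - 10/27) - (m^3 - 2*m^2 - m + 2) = -2*m^2/3 + 26*m/9 - 64/27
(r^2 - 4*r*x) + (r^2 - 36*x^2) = 2*r^2 - 4*r*x - 36*x^2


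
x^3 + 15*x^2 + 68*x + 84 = (x + 2)*(x + 6)*(x + 7)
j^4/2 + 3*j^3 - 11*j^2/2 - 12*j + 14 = (j/2 + 1)*(j - 2)*(j - 1)*(j + 7)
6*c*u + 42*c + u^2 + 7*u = (6*c + u)*(u + 7)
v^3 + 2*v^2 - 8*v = v*(v - 2)*(v + 4)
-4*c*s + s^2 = s*(-4*c + s)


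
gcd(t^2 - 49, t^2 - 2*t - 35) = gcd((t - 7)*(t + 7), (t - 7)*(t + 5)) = t - 7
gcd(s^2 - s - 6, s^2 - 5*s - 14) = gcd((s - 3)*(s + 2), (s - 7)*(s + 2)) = s + 2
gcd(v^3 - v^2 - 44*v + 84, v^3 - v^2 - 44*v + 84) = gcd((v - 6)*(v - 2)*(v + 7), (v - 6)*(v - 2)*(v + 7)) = v^3 - v^2 - 44*v + 84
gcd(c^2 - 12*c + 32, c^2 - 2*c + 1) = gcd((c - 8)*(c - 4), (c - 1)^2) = 1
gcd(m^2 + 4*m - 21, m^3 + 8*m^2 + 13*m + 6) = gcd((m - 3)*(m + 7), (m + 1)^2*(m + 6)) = 1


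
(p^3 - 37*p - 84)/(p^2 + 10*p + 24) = (p^2 - 4*p - 21)/(p + 6)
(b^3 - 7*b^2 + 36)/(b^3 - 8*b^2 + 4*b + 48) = (b - 3)/(b - 4)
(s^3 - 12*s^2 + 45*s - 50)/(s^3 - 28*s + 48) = (s^2 - 10*s + 25)/(s^2 + 2*s - 24)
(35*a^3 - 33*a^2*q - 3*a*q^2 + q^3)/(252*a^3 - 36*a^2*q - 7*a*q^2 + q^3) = (-5*a^2 + 4*a*q + q^2)/(-36*a^2 + q^2)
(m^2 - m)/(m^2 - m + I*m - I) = m/(m + I)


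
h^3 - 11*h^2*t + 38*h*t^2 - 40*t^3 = (h - 5*t)*(h - 4*t)*(h - 2*t)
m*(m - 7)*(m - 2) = m^3 - 9*m^2 + 14*m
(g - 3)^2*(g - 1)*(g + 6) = g^4 - g^3 - 27*g^2 + 81*g - 54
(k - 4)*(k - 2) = k^2 - 6*k + 8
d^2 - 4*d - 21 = (d - 7)*(d + 3)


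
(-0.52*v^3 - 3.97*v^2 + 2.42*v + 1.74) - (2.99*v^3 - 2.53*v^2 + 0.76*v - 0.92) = -3.51*v^3 - 1.44*v^2 + 1.66*v + 2.66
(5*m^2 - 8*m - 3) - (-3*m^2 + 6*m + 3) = 8*m^2 - 14*m - 6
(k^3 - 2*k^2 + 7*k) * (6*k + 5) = 6*k^4 - 7*k^3 + 32*k^2 + 35*k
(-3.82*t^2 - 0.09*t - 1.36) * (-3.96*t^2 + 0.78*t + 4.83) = 15.1272*t^4 - 2.6232*t^3 - 13.1352*t^2 - 1.4955*t - 6.5688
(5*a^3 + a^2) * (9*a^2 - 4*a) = 45*a^5 - 11*a^4 - 4*a^3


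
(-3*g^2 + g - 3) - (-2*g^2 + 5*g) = -g^2 - 4*g - 3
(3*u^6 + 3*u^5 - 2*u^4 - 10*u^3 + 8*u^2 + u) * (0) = 0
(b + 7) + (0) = b + 7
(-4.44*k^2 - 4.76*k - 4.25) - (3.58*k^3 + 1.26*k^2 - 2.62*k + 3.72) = -3.58*k^3 - 5.7*k^2 - 2.14*k - 7.97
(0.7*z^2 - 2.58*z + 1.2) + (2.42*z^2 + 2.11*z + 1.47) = 3.12*z^2 - 0.47*z + 2.67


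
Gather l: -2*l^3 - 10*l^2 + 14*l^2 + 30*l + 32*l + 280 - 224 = -2*l^3 + 4*l^2 + 62*l + 56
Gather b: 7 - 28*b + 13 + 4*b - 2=18 - 24*b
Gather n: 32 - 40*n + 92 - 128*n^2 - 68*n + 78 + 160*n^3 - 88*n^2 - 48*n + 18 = 160*n^3 - 216*n^2 - 156*n + 220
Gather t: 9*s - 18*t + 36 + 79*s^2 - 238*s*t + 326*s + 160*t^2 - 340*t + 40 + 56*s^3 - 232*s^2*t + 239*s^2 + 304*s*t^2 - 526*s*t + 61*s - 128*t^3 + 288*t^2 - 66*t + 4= 56*s^3 + 318*s^2 + 396*s - 128*t^3 + t^2*(304*s + 448) + t*(-232*s^2 - 764*s - 424) + 80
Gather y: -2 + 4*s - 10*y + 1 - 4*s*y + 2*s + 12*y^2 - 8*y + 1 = 6*s + 12*y^2 + y*(-4*s - 18)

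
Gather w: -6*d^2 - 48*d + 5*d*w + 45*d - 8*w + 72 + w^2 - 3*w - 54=-6*d^2 - 3*d + w^2 + w*(5*d - 11) + 18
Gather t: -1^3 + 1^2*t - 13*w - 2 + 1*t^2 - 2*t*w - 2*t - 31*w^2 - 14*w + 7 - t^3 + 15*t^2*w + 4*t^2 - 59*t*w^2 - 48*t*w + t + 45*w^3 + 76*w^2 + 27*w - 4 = -t^3 + t^2*(15*w + 5) + t*(-59*w^2 - 50*w) + 45*w^3 + 45*w^2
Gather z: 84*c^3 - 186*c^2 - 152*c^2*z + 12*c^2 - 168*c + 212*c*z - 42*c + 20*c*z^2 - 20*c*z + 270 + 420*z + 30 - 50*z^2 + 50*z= 84*c^3 - 174*c^2 - 210*c + z^2*(20*c - 50) + z*(-152*c^2 + 192*c + 470) + 300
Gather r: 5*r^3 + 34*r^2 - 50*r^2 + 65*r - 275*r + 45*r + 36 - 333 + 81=5*r^3 - 16*r^2 - 165*r - 216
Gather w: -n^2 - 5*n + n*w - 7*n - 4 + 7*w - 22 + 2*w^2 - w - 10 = -n^2 - 12*n + 2*w^2 + w*(n + 6) - 36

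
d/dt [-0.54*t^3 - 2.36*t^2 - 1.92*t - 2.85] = -1.62*t^2 - 4.72*t - 1.92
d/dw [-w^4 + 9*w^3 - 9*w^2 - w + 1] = -4*w^3 + 27*w^2 - 18*w - 1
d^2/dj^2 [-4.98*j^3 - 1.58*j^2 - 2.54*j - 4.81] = -29.88*j - 3.16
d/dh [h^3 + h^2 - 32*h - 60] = 3*h^2 + 2*h - 32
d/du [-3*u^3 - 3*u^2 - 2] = 3*u*(-3*u - 2)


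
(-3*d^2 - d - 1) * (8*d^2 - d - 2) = -24*d^4 - 5*d^3 - d^2 + 3*d + 2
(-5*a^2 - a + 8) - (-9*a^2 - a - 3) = 4*a^2 + 11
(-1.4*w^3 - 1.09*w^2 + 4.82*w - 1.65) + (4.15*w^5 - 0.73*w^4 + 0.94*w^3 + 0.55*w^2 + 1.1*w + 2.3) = 4.15*w^5 - 0.73*w^4 - 0.46*w^3 - 0.54*w^2 + 5.92*w + 0.65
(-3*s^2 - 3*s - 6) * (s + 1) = -3*s^3 - 6*s^2 - 9*s - 6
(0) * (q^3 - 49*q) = 0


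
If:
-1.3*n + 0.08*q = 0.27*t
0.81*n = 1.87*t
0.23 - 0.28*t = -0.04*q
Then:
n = -0.39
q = -6.94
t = -0.17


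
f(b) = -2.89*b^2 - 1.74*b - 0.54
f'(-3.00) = 15.60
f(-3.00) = -21.33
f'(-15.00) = 84.96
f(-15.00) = -624.69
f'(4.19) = -25.96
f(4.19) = -58.57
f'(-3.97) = 21.21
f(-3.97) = -39.18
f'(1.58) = -10.87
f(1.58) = -10.50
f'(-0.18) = -0.70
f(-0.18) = -0.32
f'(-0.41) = 0.63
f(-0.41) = -0.31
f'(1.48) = -10.29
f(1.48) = -9.45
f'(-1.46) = 6.70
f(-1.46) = -4.16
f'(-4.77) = 25.83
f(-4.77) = -58.00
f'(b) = -5.78*b - 1.74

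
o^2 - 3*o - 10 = (o - 5)*(o + 2)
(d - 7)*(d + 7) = d^2 - 49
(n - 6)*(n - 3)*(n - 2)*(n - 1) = n^4 - 12*n^3 + 47*n^2 - 72*n + 36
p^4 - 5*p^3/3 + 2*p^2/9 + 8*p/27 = p*(p - 4/3)*(p - 2/3)*(p + 1/3)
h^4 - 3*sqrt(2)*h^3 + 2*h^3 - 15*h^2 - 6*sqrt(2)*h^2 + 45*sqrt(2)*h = h*(h - 3)*(h + 5)*(h - 3*sqrt(2))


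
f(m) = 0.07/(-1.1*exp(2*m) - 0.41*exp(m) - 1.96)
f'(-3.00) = 0.00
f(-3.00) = -0.04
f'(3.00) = 0.00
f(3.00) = 0.00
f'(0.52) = 0.01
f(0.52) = -0.01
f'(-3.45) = 0.00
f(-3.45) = -0.04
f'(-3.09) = 0.00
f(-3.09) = -0.04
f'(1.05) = 0.01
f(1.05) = -0.01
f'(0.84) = 0.01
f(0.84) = -0.01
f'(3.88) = 0.00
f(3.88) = -0.00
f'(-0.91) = 0.01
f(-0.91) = -0.03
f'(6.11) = 0.00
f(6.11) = -0.00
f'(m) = 0.07*(2.2*exp(2*m) + 0.41*exp(m))/(-1.1*exp(2*m) - 0.41*exp(m) - 1.96)^2 = (0.154*exp(m) + 0.0287)*exp(m)/(1.1*exp(2*m) + 0.41*exp(m) + 1.96)^2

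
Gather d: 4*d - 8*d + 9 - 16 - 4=-4*d - 11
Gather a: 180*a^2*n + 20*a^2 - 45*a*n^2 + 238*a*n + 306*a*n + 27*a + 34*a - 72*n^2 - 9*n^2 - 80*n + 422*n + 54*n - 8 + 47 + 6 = a^2*(180*n + 20) + a*(-45*n^2 + 544*n + 61) - 81*n^2 + 396*n + 45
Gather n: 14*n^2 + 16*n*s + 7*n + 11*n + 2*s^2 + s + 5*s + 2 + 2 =14*n^2 + n*(16*s + 18) + 2*s^2 + 6*s + 4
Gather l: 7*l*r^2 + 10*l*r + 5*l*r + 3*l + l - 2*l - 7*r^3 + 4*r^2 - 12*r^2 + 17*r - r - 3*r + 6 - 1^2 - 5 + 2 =l*(7*r^2 + 15*r + 2) - 7*r^3 - 8*r^2 + 13*r + 2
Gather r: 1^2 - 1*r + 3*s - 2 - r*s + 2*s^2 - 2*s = r*(-s - 1) + 2*s^2 + s - 1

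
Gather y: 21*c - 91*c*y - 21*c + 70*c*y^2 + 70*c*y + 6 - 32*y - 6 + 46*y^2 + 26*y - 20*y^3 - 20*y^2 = -20*y^3 + y^2*(70*c + 26) + y*(-21*c - 6)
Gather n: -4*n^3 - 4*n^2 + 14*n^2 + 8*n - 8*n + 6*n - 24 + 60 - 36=-4*n^3 + 10*n^2 + 6*n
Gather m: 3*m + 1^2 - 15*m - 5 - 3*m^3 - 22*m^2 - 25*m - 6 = -3*m^3 - 22*m^2 - 37*m - 10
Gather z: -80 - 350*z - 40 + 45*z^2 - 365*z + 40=45*z^2 - 715*z - 80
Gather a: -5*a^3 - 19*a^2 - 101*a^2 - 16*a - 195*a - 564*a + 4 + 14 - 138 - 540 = -5*a^3 - 120*a^2 - 775*a - 660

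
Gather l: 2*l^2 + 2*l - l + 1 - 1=2*l^2 + l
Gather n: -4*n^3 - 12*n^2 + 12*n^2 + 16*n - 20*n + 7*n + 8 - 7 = -4*n^3 + 3*n + 1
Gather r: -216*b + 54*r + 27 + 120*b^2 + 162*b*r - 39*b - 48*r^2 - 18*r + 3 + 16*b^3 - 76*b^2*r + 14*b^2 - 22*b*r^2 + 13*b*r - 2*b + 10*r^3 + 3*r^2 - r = 16*b^3 + 134*b^2 - 257*b + 10*r^3 + r^2*(-22*b - 45) + r*(-76*b^2 + 175*b + 35) + 30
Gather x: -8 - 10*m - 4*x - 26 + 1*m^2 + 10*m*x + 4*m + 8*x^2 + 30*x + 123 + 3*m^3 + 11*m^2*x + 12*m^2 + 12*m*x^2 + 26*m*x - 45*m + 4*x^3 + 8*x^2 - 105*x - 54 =3*m^3 + 13*m^2 - 51*m + 4*x^3 + x^2*(12*m + 16) + x*(11*m^2 + 36*m - 79) + 35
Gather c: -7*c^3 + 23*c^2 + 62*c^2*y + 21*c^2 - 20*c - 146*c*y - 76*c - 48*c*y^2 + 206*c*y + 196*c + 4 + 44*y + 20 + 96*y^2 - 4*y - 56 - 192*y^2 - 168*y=-7*c^3 + c^2*(62*y + 44) + c*(-48*y^2 + 60*y + 100) - 96*y^2 - 128*y - 32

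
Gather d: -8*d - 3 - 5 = -8*d - 8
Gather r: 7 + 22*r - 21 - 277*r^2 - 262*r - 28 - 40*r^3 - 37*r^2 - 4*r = -40*r^3 - 314*r^2 - 244*r - 42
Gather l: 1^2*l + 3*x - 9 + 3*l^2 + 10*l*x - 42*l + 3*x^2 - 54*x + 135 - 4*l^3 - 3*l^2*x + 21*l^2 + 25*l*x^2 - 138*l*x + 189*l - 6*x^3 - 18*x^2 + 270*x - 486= -4*l^3 + l^2*(24 - 3*x) + l*(25*x^2 - 128*x + 148) - 6*x^3 - 15*x^2 + 219*x - 360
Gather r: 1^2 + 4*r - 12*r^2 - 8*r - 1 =-12*r^2 - 4*r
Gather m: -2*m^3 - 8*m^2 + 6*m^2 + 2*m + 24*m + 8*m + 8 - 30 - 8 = -2*m^3 - 2*m^2 + 34*m - 30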